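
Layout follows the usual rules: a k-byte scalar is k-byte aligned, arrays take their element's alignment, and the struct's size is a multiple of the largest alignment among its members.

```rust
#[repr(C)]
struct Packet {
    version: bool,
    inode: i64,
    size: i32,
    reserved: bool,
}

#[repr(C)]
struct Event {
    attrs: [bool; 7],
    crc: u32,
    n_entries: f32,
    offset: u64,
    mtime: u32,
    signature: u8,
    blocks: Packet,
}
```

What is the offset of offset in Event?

Packet: version at 0 (size 1, align 1) → ends 1; pad 7 to align 8 for inode; inode at 8 (size 8, align 8) → ends 16; size at 16 (size 4, align 4) → ends 20; reserved at 20 (size 1, align 1) → ends 21; tail pad 3 to reach multiple of 8; total 24 bytes, alignment 8
attrs at 0 (size 7, align 1) → ends 7
pad 1 to align 4 for crc
crc at 8 (size 4, align 4) → ends 12
n_entries at 12 (size 4, align 4) → ends 16
offset at 16 (size 8, align 8) → ends 24

16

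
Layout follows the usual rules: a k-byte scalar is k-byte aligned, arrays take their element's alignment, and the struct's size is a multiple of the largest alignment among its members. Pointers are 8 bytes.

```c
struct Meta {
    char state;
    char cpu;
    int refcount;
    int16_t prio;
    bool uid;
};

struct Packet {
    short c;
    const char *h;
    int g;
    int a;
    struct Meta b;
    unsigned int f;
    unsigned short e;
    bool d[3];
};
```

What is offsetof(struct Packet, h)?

8

Meta: state at 0 (size 1, align 1) → ends 1; cpu at 1 (size 1, align 1) → ends 2; pad 2 to align 4 for refcount; refcount at 4 (size 4, align 4) → ends 8; prio at 8 (size 2, align 2) → ends 10; uid at 10 (size 1, align 1) → ends 11; tail pad 1 to reach multiple of 4; total 12 bytes, alignment 4
c at 0 (size 2, align 2) → ends 2
pad 6 to align 8 for h
h at 8 (size 8, align 8) → ends 16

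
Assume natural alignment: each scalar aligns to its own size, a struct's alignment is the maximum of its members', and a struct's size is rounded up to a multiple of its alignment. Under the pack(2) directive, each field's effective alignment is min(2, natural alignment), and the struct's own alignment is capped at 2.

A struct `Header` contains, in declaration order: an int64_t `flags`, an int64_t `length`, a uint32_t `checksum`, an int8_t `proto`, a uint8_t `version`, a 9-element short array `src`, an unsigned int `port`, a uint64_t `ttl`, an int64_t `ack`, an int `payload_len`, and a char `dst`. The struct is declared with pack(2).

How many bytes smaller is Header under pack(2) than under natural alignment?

natural layout:
  flags at 0 (size 8, align 8) → ends 8
  length at 8 (size 8, align 8) → ends 16
  checksum at 16 (size 4, align 4) → ends 20
  proto at 20 (size 1, align 1) → ends 21
  version at 21 (size 1, align 1) → ends 22
  src at 22 (size 18, align 2) → ends 40
  port at 40 (size 4, align 4) → ends 44
  pad 4 to align 8 for ttl
  ttl at 48 (size 8, align 8) → ends 56
  ack at 56 (size 8, align 8) → ends 64
  payload_len at 64 (size 4, align 4) → ends 68
  dst at 68 (size 1, align 1) → ends 69
  tail pad 3 to reach multiple of 8
  total 72 bytes, alignment 8
packed(2) layout:
  flags at 0 (size 8, align 2) → ends 8
  length at 8 (size 8, align 2) → ends 16
  checksum at 16 (size 4, align 2) → ends 20
  proto at 20 (size 1, align 1) → ends 21
  version at 21 (size 1, align 1) → ends 22
  src at 22 (size 18, align 2) → ends 40
  port at 40 (size 4, align 2) → ends 44
  ttl at 44 (size 8, align 2) → ends 52
  ack at 52 (size 8, align 2) → ends 60
  payload_len at 60 (size 4, align 2) → ends 64
  dst at 64 (size 1, align 1) → ends 65
  tail pad 1 to reach multiple of 2
  total 66 bytes, alignment 2
72 − 66 = 6

6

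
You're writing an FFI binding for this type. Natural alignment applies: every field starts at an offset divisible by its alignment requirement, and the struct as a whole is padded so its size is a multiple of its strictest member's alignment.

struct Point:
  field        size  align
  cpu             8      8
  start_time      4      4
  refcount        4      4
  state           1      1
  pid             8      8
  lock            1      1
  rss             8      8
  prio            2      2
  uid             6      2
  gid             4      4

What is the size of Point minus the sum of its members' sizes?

18

cpu at 0 (size 8, align 8) → ends 8
start_time at 8 (size 4, align 4) → ends 12
refcount at 12 (size 4, align 4) → ends 16
state at 16 (size 1, align 1) → ends 17
pad 7 to align 8 for pid
pid at 24 (size 8, align 8) → ends 32
lock at 32 (size 1, align 1) → ends 33
pad 7 to align 8 for rss
rss at 40 (size 8, align 8) → ends 48
prio at 48 (size 2, align 2) → ends 50
uid at 50 (size 6, align 2) → ends 56
gid at 56 (size 4, align 4) → ends 60
tail pad 4 to reach multiple of 8
total 64 bytes, alignment 8
data bytes 46, size 64 → padding 18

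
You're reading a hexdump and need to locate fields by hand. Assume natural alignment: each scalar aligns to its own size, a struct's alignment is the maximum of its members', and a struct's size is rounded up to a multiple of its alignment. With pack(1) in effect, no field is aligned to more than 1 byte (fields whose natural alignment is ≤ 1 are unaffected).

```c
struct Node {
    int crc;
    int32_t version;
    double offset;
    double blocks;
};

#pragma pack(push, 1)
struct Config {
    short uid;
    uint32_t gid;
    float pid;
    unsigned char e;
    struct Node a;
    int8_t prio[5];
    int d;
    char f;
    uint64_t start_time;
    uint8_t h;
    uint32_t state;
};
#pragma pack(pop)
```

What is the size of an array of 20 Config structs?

1160

Node: crc at 0 (size 4, align 4) → ends 4; version at 4 (size 4, align 4) → ends 8; offset at 8 (size 8, align 8) → ends 16; blocks at 16 (size 8, align 8) → ends 24; total 24 bytes, alignment 8
uid at 0 (size 2, align 1) → ends 2
gid at 2 (size 4, align 1) → ends 6
pid at 6 (size 4, align 1) → ends 10
e at 10 (size 1, align 1) → ends 11
a at 11 (size 24, align 1) → ends 35
prio at 35 (size 5, align 1) → ends 40
d at 40 (size 4, align 1) → ends 44
f at 44 (size 1, align 1) → ends 45
start_time at 45 (size 8, align 1) → ends 53
h at 53 (size 1, align 1) → ends 54
state at 54 (size 4, align 1) → ends 58
total 58 bytes, alignment 1
array of 20: 20 × 58 = 1160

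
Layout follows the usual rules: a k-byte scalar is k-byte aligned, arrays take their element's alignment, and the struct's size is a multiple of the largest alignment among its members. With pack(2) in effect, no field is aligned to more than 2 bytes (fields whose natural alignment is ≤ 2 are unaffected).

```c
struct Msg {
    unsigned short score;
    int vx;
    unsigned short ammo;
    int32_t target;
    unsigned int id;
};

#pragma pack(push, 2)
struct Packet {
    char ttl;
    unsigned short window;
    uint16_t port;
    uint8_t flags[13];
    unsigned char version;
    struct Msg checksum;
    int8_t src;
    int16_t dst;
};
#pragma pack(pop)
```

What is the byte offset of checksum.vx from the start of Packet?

24

Msg: 0..2  score  (2B, 2-aligned); 2..4  -- padding (2B); 4..8  vx  (4B, 4-aligned); 8..10  ammo  (2B, 2-aligned); 10..12  -- padding (2B); 12..16  target  (4B, 4-aligned); 16..20  id  (4B, 4-aligned); sizeof = 20, alignof = 4
0..1  ttl  (1B, 1-aligned)
1..2  -- padding (1B)
2..4  window  (2B, 2-aligned)
4..6  port  (2B, 2-aligned)
6..19  flags  (13B, 1-aligned)
19..20  version  (1B, 1-aligned)
20..40  checksum  (20B, 2-aligned)
within Msg: vx at 4
20 + 4 = 24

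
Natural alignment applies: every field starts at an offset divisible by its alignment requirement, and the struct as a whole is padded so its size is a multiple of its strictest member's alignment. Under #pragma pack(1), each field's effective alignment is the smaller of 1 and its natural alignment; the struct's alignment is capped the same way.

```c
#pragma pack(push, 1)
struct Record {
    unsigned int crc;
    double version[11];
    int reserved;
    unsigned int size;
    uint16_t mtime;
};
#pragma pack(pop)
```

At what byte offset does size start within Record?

crc at 0 (size 4, align 1) → ends 4
version at 4 (size 88, align 1) → ends 92
reserved at 92 (size 4, align 1) → ends 96
size at 96 (size 4, align 1) → ends 100

96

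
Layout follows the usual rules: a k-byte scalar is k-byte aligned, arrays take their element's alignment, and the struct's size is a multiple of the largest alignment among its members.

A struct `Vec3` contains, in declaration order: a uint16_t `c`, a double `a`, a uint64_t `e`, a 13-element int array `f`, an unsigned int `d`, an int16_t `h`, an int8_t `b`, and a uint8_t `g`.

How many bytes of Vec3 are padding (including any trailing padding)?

@0: c [2B, align 2] → 2
+6 pad (align 8)
@8: a [8B, align 8] → 16
@16: e [8B, align 8] → 24
@24: f [52B, align 4] → 76
@76: d [4B, align 4] → 80
@80: h [2B, align 2] → 82
@82: b [1B, align 1] → 83
@83: g [1B, align 1] → 84
+4 tail pad (align 8)
size 88, align 8
data bytes 78, size 88 → padding 10

10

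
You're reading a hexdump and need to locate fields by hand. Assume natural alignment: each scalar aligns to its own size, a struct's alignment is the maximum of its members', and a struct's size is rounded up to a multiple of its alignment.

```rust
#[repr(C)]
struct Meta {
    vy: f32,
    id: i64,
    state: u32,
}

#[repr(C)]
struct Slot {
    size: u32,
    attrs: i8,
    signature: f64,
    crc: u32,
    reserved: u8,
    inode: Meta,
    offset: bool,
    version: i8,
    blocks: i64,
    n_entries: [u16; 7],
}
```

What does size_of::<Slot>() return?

80

Meta: @0: vy [4B, align 4] → 4; +4 pad (align 8); @8: id [8B, align 8] → 16; @16: state [4B, align 4] → 20; +4 tail pad (align 8); size 24, align 8
@0: size [4B, align 4] → 4
@4: attrs [1B, align 1] → 5
+3 pad (align 8)
@8: signature [8B, align 8] → 16
@16: crc [4B, align 4] → 20
@20: reserved [1B, align 1] → 21
+3 pad (align 8)
@24: inode [24B, align 8] → 48
@48: offset [1B, align 1] → 49
@49: version [1B, align 1] → 50
+6 pad (align 8)
@56: blocks [8B, align 8] → 64
@64: n_entries [14B, align 2] → 78
+2 tail pad (align 8)
size 80, align 8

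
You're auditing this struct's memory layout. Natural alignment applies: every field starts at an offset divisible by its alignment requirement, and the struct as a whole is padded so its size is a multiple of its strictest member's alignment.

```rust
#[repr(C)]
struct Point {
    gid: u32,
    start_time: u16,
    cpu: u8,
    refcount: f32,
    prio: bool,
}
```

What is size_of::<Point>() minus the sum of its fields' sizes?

4

gid at 0 (size 4, align 4) → ends 4
start_time at 4 (size 2, align 2) → ends 6
cpu at 6 (size 1, align 1) → ends 7
pad 1 to align 4 for refcount
refcount at 8 (size 4, align 4) → ends 12
prio at 12 (size 1, align 1) → ends 13
tail pad 3 to reach multiple of 4
total 16 bytes, alignment 4
data bytes 12, size 16 → padding 4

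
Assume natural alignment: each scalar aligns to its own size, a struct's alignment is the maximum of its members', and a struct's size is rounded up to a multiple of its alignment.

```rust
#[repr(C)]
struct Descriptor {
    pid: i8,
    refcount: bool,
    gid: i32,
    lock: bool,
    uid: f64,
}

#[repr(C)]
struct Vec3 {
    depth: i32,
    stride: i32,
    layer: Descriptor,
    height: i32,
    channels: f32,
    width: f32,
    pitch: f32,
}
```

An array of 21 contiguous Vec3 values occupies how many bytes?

1008

Descriptor: pid at 0 (size 1, align 1) → ends 1; refcount at 1 (size 1, align 1) → ends 2; pad 2 to align 4 for gid; gid at 4 (size 4, align 4) → ends 8; lock at 8 (size 1, align 1) → ends 9; pad 7 to align 8 for uid; uid at 16 (size 8, align 8) → ends 24; total 24 bytes, alignment 8
depth at 0 (size 4, align 4) → ends 4
stride at 4 (size 4, align 4) → ends 8
layer at 8 (size 24, align 8) → ends 32
height at 32 (size 4, align 4) → ends 36
channels at 36 (size 4, align 4) → ends 40
width at 40 (size 4, align 4) → ends 44
pitch at 44 (size 4, align 4) → ends 48
total 48 bytes, alignment 8
array of 21: 21 × 48 = 1008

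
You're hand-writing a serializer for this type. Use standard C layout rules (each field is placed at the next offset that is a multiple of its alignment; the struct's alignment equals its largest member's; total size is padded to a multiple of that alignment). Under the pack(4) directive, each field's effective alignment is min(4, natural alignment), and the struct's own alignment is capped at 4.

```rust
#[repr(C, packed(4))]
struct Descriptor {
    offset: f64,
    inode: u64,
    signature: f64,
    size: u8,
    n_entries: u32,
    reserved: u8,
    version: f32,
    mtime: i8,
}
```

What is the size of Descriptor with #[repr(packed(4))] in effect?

44

@0: offset [8B, align 4] → 8
@8: inode [8B, align 4] → 16
@16: signature [8B, align 4] → 24
@24: size [1B, align 1] → 25
+3 pad (align 4)
@28: n_entries [4B, align 4] → 32
@32: reserved [1B, align 1] → 33
+3 pad (align 4)
@36: version [4B, align 4] → 40
@40: mtime [1B, align 1] → 41
+3 tail pad (align 4)
size 44, align 4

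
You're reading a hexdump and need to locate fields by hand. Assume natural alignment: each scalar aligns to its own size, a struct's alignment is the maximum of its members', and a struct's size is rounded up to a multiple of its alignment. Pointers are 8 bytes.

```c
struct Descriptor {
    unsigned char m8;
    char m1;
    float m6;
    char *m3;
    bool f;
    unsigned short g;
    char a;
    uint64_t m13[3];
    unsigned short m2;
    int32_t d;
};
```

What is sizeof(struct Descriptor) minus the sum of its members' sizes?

m8 at 0 (size 1, align 1) → ends 1
m1 at 1 (size 1, align 1) → ends 2
pad 2 to align 4 for m6
m6 at 4 (size 4, align 4) → ends 8
m3 at 8 (size 8, align 8) → ends 16
f at 16 (size 1, align 1) → ends 17
pad 1 to align 2 for g
g at 18 (size 2, align 2) → ends 20
a at 20 (size 1, align 1) → ends 21
pad 3 to align 8 for m13
m13 at 24 (size 24, align 8) → ends 48
m2 at 48 (size 2, align 2) → ends 50
pad 2 to align 4 for d
d at 52 (size 4, align 4) → ends 56
total 56 bytes, alignment 8
data bytes 48, size 56 → padding 8

8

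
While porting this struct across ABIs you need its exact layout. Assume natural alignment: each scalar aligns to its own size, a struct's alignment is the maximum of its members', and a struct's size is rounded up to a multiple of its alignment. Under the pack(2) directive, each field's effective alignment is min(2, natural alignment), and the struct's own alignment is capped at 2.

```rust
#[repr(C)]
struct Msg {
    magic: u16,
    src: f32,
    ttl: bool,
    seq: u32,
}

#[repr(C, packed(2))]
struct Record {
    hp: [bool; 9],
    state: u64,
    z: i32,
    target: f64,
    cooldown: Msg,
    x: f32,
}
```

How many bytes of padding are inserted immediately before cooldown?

0

Msg: @0: magic [2B, align 2] → 2; +2 pad (align 4); @4: src [4B, align 4] → 8; @8: ttl [1B, align 1] → 9; +3 pad (align 4); @12: seq [4B, align 4] → 16; size 16, align 4
@0: hp [9B, align 1] → 9
+1 pad (align 2)
@10: state [8B, align 2] → 18
@18: z [4B, align 2] → 22
@22: target [8B, align 2] → 30
@30: cooldown [16B, align 2] → 46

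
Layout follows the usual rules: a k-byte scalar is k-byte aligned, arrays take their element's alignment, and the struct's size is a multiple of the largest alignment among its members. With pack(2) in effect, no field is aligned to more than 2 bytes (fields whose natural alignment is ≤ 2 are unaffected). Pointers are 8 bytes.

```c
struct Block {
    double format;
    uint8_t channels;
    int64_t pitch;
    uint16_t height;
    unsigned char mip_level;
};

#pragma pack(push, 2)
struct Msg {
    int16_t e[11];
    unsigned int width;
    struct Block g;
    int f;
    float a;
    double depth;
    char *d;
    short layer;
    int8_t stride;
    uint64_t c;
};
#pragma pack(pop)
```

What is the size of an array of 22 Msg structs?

2068

Block: format at 0 (size 8, align 8) → ends 8; channels at 8 (size 1, align 1) → ends 9; pad 7 to align 8 for pitch; pitch at 16 (size 8, align 8) → ends 24; height at 24 (size 2, align 2) → ends 26; mip_level at 26 (size 1, align 1) → ends 27; tail pad 5 to reach multiple of 8; total 32 bytes, alignment 8
e at 0 (size 22, align 2) → ends 22
width at 22 (size 4, align 2) → ends 26
g at 26 (size 32, align 2) → ends 58
f at 58 (size 4, align 2) → ends 62
a at 62 (size 4, align 2) → ends 66
depth at 66 (size 8, align 2) → ends 74
d at 74 (size 8, align 2) → ends 82
layer at 82 (size 2, align 2) → ends 84
stride at 84 (size 1, align 1) → ends 85
pad 1 to align 2 for c
c at 86 (size 8, align 2) → ends 94
total 94 bytes, alignment 2
array of 22: 22 × 94 = 2068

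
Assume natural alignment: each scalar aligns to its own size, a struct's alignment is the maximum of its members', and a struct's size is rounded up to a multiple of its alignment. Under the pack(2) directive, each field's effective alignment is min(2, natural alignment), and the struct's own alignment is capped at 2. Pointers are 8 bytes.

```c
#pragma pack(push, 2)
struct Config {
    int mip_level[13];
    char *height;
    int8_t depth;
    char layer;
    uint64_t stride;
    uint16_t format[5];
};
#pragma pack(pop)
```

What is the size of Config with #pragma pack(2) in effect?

80

@0: mip_level [52B, align 2] → 52
@52: height [8B, align 2] → 60
@60: depth [1B, align 1] → 61
@61: layer [1B, align 1] → 62
@62: stride [8B, align 2] → 70
@70: format [10B, align 2] → 80
size 80, align 2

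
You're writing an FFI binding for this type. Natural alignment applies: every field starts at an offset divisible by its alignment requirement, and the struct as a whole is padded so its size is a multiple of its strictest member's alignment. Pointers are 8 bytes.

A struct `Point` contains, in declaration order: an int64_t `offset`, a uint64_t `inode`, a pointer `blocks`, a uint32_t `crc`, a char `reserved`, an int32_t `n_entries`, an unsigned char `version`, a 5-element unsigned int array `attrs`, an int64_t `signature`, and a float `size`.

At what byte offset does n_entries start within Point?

offset at 0 (size 8, align 8) → ends 8
inode at 8 (size 8, align 8) → ends 16
blocks at 16 (size 8, align 8) → ends 24
crc at 24 (size 4, align 4) → ends 28
reserved at 28 (size 1, align 1) → ends 29
pad 3 to align 4 for n_entries
n_entries at 32 (size 4, align 4) → ends 36

32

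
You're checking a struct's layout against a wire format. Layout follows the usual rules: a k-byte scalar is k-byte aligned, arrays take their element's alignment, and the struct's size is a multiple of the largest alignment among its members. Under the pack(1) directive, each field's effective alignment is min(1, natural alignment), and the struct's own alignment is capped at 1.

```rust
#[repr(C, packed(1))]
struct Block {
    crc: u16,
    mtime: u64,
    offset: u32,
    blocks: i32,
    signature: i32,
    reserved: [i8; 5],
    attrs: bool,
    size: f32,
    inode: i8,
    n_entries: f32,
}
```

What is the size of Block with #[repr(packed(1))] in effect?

0..2  crc  (2B, 1-aligned)
2..10  mtime  (8B, 1-aligned)
10..14  offset  (4B, 1-aligned)
14..18  blocks  (4B, 1-aligned)
18..22  signature  (4B, 1-aligned)
22..27  reserved  (5B, 1-aligned)
27..28  attrs  (1B, 1-aligned)
28..32  size  (4B, 1-aligned)
32..33  inode  (1B, 1-aligned)
33..37  n_entries  (4B, 1-aligned)
sizeof = 37, alignof = 1

37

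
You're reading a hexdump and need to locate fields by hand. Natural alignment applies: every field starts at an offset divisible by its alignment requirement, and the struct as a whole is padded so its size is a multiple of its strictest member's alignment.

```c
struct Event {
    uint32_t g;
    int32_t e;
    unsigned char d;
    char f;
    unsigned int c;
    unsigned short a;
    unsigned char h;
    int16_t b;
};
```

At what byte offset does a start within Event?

@0: g [4B, align 4] → 4
@4: e [4B, align 4] → 8
@8: d [1B, align 1] → 9
@9: f [1B, align 1] → 10
+2 pad (align 4)
@12: c [4B, align 4] → 16
@16: a [2B, align 2] → 18

16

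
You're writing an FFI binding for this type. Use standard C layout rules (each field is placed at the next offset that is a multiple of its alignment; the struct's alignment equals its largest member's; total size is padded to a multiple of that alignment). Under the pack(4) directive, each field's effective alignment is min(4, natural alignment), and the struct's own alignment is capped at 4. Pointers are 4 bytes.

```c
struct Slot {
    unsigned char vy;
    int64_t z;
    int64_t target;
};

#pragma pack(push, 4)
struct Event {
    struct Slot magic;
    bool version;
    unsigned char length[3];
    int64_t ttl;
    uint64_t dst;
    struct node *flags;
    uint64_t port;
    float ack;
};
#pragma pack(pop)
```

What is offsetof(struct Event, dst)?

Slot: @0: vy [1B, align 1] → 1; +7 pad (align 8); @8: z [8B, align 8] → 16; @16: target [8B, align 8] → 24; size 24, align 8
@0: magic [24B, align 4] → 24
@24: version [1B, align 1] → 25
@25: length [3B, align 1] → 28
@28: ttl [8B, align 4] → 36
@36: dst [8B, align 4] → 44

36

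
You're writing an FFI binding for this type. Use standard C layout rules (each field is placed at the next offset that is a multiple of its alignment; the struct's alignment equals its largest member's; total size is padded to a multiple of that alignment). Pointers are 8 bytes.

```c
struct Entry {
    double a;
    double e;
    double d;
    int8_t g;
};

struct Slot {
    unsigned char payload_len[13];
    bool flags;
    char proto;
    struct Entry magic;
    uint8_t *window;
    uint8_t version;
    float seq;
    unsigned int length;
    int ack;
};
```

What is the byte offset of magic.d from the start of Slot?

Entry: a at 0 (size 8, align 8) → ends 8; e at 8 (size 8, align 8) → ends 16; d at 16 (size 8, align 8) → ends 24; g at 24 (size 1, align 1) → ends 25; tail pad 7 to reach multiple of 8; total 32 bytes, alignment 8
payload_len at 0 (size 13, align 1) → ends 13
flags at 13 (size 1, align 1) → ends 14
proto at 14 (size 1, align 1) → ends 15
pad 1 to align 8 for magic
magic at 16 (size 32, align 8) → ends 48
within Entry: d at 16
16 + 16 = 32

32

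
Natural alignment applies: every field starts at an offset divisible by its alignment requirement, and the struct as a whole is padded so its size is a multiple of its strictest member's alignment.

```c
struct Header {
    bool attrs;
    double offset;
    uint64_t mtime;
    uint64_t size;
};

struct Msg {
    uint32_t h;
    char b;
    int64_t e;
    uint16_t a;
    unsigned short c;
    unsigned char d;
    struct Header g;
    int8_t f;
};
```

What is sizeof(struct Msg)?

64 bytes

Header: @0: attrs [1B, align 1] → 1; +7 pad (align 8); @8: offset [8B, align 8] → 16; @16: mtime [8B, align 8] → 24; @24: size [8B, align 8] → 32; size 32, align 8
@0: h [4B, align 4] → 4
@4: b [1B, align 1] → 5
+3 pad (align 8)
@8: e [8B, align 8] → 16
@16: a [2B, align 2] → 18
@18: c [2B, align 2] → 20
@20: d [1B, align 1] → 21
+3 pad (align 8)
@24: g [32B, align 8] → 56
@56: f [1B, align 1] → 57
+7 tail pad (align 8)
size 64, align 8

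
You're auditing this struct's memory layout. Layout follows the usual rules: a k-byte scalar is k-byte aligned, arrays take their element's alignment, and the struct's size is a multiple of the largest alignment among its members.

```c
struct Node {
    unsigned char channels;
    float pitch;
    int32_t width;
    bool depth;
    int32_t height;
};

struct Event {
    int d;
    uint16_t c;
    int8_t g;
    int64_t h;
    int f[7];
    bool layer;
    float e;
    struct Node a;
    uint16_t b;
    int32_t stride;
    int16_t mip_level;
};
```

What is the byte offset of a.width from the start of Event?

60

Node: channels at 0 (size 1, align 1) → ends 1; pad 3 to align 4 for pitch; pitch at 4 (size 4, align 4) → ends 8; width at 8 (size 4, align 4) → ends 12; depth at 12 (size 1, align 1) → ends 13; pad 3 to align 4 for height; height at 16 (size 4, align 4) → ends 20; total 20 bytes, alignment 4
d at 0 (size 4, align 4) → ends 4
c at 4 (size 2, align 2) → ends 6
g at 6 (size 1, align 1) → ends 7
pad 1 to align 8 for h
h at 8 (size 8, align 8) → ends 16
f at 16 (size 28, align 4) → ends 44
layer at 44 (size 1, align 1) → ends 45
pad 3 to align 4 for e
e at 48 (size 4, align 4) → ends 52
a at 52 (size 20, align 4) → ends 72
within Node: width at 8
52 + 8 = 60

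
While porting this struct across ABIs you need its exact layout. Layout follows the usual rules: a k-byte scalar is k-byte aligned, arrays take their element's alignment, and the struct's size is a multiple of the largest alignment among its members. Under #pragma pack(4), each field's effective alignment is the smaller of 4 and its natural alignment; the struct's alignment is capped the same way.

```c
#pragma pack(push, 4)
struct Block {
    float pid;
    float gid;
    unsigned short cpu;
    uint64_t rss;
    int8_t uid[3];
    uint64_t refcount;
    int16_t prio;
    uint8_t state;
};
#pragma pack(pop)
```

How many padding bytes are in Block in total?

@0: pid [4B, align 4] → 4
@4: gid [4B, align 4] → 8
@8: cpu [2B, align 2] → 10
+2 pad (align 4)
@12: rss [8B, align 4] → 20
@20: uid [3B, align 1] → 23
+1 pad (align 4)
@24: refcount [8B, align 4] → 32
@32: prio [2B, align 2] → 34
@34: state [1B, align 1] → 35
+1 tail pad (align 4)
size 36, align 4
data bytes 32, size 36 → padding 4

4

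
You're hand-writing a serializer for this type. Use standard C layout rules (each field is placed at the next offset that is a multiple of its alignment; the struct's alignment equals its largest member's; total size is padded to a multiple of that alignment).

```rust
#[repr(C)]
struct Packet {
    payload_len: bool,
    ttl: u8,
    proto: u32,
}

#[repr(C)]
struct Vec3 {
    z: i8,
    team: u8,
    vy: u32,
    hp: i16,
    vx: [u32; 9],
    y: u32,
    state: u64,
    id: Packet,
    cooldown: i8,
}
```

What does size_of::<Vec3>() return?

Packet: @0: payload_len [1B, align 1] → 1; @1: ttl [1B, align 1] → 2; +2 pad (align 4); @4: proto [4B, align 4] → 8; size 8, align 4
@0: z [1B, align 1] → 1
@1: team [1B, align 1] → 2
+2 pad (align 4)
@4: vy [4B, align 4] → 8
@8: hp [2B, align 2] → 10
+2 pad (align 4)
@12: vx [36B, align 4] → 48
@48: y [4B, align 4] → 52
+4 pad (align 8)
@56: state [8B, align 8] → 64
@64: id [8B, align 4] → 72
@72: cooldown [1B, align 1] → 73
+7 tail pad (align 8)
size 80, align 8

80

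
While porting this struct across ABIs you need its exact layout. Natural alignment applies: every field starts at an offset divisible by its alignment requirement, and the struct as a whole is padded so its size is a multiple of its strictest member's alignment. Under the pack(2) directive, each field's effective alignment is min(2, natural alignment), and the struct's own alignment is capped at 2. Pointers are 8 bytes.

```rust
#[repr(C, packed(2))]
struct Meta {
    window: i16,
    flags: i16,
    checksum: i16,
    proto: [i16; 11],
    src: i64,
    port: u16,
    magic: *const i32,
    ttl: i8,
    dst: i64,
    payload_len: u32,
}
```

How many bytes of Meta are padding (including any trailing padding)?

window at 0 (size 2, align 2) → ends 2
flags at 2 (size 2, align 2) → ends 4
checksum at 4 (size 2, align 2) → ends 6
proto at 6 (size 22, align 2) → ends 28
src at 28 (size 8, align 2) → ends 36
port at 36 (size 2, align 2) → ends 38
magic at 38 (size 8, align 2) → ends 46
ttl at 46 (size 1, align 1) → ends 47
pad 1 to align 2 for dst
dst at 48 (size 8, align 2) → ends 56
payload_len at 56 (size 4, align 2) → ends 60
total 60 bytes, alignment 2
data bytes 59, size 60 → padding 1

1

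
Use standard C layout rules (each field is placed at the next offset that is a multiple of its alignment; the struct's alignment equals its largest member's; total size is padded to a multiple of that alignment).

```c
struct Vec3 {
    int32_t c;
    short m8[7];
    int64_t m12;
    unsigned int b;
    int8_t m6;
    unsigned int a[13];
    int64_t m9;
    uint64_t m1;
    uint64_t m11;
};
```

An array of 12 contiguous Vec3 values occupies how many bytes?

1440

c at 0 (size 4, align 4) → ends 4
m8 at 4 (size 14, align 2) → ends 18
pad 6 to align 8 for m12
m12 at 24 (size 8, align 8) → ends 32
b at 32 (size 4, align 4) → ends 36
m6 at 36 (size 1, align 1) → ends 37
pad 3 to align 4 for a
a at 40 (size 52, align 4) → ends 92
pad 4 to align 8 for m9
m9 at 96 (size 8, align 8) → ends 104
m1 at 104 (size 8, align 8) → ends 112
m11 at 112 (size 8, align 8) → ends 120
total 120 bytes, alignment 8
array of 12: 12 × 120 = 1440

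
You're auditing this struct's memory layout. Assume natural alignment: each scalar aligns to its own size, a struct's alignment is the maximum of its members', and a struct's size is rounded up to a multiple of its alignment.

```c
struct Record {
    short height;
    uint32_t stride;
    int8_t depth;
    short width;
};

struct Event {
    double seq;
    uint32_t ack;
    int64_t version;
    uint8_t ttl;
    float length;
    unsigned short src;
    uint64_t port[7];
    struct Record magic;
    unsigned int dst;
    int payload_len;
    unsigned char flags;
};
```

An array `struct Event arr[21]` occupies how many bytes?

Record: 0..2  height  (2B, 2-aligned); 2..4  -- padding (2B); 4..8  stride  (4B, 4-aligned); 8..9  depth  (1B, 1-aligned); 9..10  -- padding (1B); 10..12  width  (2B, 2-aligned); sizeof = 12, alignof = 4
0..8  seq  (8B, 8-aligned)
8..12  ack  (4B, 4-aligned)
12..16  -- padding (4B)
16..24  version  (8B, 8-aligned)
24..25  ttl  (1B, 1-aligned)
25..28  -- padding (3B)
28..32  length  (4B, 4-aligned)
32..34  src  (2B, 2-aligned)
34..40  -- padding (6B)
40..96  port  (56B, 8-aligned)
96..108  magic  (12B, 4-aligned)
108..112  dst  (4B, 4-aligned)
112..116  payload_len  (4B, 4-aligned)
116..117  flags  (1B, 1-aligned)
117..120  -- tail padding (3B)
sizeof = 120, alignof = 8
array of 21: 21 × 120 = 2520

2520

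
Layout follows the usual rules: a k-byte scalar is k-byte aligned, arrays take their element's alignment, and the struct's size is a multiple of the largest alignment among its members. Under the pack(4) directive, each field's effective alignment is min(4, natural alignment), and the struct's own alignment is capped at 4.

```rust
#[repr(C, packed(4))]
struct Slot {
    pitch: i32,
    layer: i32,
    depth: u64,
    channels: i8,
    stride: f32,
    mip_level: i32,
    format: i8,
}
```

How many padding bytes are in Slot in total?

6

pitch at 0 (size 4, align 4) → ends 4
layer at 4 (size 4, align 4) → ends 8
depth at 8 (size 8, align 4) → ends 16
channels at 16 (size 1, align 1) → ends 17
pad 3 to align 4 for stride
stride at 20 (size 4, align 4) → ends 24
mip_level at 24 (size 4, align 4) → ends 28
format at 28 (size 1, align 1) → ends 29
tail pad 3 to reach multiple of 4
total 32 bytes, alignment 4
data bytes 26, size 32 → padding 6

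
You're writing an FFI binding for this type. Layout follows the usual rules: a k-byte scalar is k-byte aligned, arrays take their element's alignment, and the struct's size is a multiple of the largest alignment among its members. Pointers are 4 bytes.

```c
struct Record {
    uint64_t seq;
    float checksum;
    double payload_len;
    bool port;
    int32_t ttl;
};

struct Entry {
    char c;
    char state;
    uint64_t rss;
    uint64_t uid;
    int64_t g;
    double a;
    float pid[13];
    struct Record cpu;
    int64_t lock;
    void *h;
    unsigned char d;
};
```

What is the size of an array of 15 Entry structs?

Record: @0: seq [8B, align 8] → 8; @8: checksum [4B, align 4] → 12; +4 pad (align 8); @16: payload_len [8B, align 8] → 24; @24: port [1B, align 1] → 25; +3 pad (align 4); @28: ttl [4B, align 4] → 32; size 32, align 8
@0: c [1B, align 1] → 1
@1: state [1B, align 1] → 2
+6 pad (align 8)
@8: rss [8B, align 8] → 16
@16: uid [8B, align 8] → 24
@24: g [8B, align 8] → 32
@32: a [8B, align 8] → 40
@40: pid [52B, align 4] → 92
+4 pad (align 8)
@96: cpu [32B, align 8] → 128
@128: lock [8B, align 8] → 136
@136: h [4B, align 4] → 140
@140: d [1B, align 1] → 141
+3 tail pad (align 8)
size 144, align 8
array of 15: 15 × 144 = 2160

2160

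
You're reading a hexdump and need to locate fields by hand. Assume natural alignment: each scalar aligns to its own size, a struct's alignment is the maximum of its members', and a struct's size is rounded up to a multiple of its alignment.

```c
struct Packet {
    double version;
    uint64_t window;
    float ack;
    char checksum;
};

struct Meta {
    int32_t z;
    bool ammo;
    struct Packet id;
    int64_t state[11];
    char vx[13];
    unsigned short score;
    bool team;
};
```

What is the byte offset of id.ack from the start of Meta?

24

Packet: version at 0 (size 8, align 8) → ends 8; window at 8 (size 8, align 8) → ends 16; ack at 16 (size 4, align 4) → ends 20; checksum at 20 (size 1, align 1) → ends 21; tail pad 3 to reach multiple of 8; total 24 bytes, alignment 8
z at 0 (size 4, align 4) → ends 4
ammo at 4 (size 1, align 1) → ends 5
pad 3 to align 8 for id
id at 8 (size 24, align 8) → ends 32
within Packet: ack at 16
8 + 16 = 24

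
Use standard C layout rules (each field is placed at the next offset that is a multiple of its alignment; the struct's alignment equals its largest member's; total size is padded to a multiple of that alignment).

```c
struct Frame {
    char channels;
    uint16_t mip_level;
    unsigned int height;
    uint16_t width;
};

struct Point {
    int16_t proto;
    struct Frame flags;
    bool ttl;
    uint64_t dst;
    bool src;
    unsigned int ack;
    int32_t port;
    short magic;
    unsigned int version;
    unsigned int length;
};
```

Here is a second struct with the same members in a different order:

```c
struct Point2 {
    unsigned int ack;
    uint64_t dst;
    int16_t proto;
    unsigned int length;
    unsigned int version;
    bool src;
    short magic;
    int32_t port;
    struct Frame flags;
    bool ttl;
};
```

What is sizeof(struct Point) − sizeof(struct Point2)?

Frame: channels at 0 (size 1, align 1) → ends 1; pad 1 to align 2 for mip_level; mip_level at 2 (size 2, align 2) → ends 4; height at 4 (size 4, align 4) → ends 8; width at 8 (size 2, align 2) → ends 10; tail pad 2 to reach multiple of 4; total 12 bytes, alignment 4
proto at 0 (size 2, align 2) → ends 2
pad 2 to align 4 for flags
flags at 4 (size 12, align 4) → ends 16
ttl at 16 (size 1, align 1) → ends 17
pad 7 to align 8 for dst
dst at 24 (size 8, align 8) → ends 32
src at 32 (size 1, align 1) → ends 33
pad 3 to align 4 for ack
ack at 36 (size 4, align 4) → ends 40
port at 40 (size 4, align 4) → ends 44
magic at 44 (size 2, align 2) → ends 46
pad 2 to align 4 for version
version at 48 (size 4, align 4) → ends 52
length at 52 (size 4, align 4) → ends 56
total 56 bytes, alignment 8
— Point2 —
ack at 0 (size 4, align 4) → ends 4
pad 4 to align 8 for dst
dst at 8 (size 8, align 8) → ends 16
proto at 16 (size 2, align 2) → ends 18
pad 2 to align 4 for length
length at 20 (size 4, align 4) → ends 24
version at 24 (size 4, align 4) → ends 28
src at 28 (size 1, align 1) → ends 29
pad 1 to align 2 for magic
magic at 30 (size 2, align 2) → ends 32
port at 32 (size 4, align 4) → ends 36
flags at 36 (size 12, align 4) → ends 48
ttl at 48 (size 1, align 1) → ends 49
tail pad 7 to reach multiple of 8
total 56 bytes, alignment 8
56 − 56 = 0

0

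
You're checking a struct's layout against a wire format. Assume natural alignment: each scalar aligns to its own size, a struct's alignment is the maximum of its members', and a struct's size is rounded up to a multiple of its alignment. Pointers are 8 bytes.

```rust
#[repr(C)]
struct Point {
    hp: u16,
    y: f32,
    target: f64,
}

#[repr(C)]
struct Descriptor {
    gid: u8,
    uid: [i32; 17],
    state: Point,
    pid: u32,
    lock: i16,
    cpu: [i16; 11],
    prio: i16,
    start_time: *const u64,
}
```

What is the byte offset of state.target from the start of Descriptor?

80

Point: hp at 0 (size 2, align 2) → ends 2; pad 2 to align 4 for y; y at 4 (size 4, align 4) → ends 8; target at 8 (size 8, align 8) → ends 16; total 16 bytes, alignment 8
gid at 0 (size 1, align 1) → ends 1
pad 3 to align 4 for uid
uid at 4 (size 68, align 4) → ends 72
state at 72 (size 16, align 8) → ends 88
within Point: target at 8
72 + 8 = 80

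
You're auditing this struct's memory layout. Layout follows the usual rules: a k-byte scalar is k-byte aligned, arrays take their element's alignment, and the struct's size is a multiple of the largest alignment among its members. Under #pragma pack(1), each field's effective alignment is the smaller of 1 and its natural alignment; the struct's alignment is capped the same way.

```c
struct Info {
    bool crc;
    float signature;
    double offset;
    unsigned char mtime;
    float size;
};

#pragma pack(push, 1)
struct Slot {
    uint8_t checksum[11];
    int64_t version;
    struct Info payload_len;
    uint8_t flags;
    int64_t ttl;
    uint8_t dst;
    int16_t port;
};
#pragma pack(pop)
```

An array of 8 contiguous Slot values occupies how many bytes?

Info: crc at 0 (size 1, align 1) → ends 1; pad 3 to align 4 for signature; signature at 4 (size 4, align 4) → ends 8; offset at 8 (size 8, align 8) → ends 16; mtime at 16 (size 1, align 1) → ends 17; pad 3 to align 4 for size; size at 20 (size 4, align 4) → ends 24; total 24 bytes, alignment 8
checksum at 0 (size 11, align 1) → ends 11
version at 11 (size 8, align 1) → ends 19
payload_len at 19 (size 24, align 1) → ends 43
flags at 43 (size 1, align 1) → ends 44
ttl at 44 (size 8, align 1) → ends 52
dst at 52 (size 1, align 1) → ends 53
port at 53 (size 2, align 1) → ends 55
total 55 bytes, alignment 1
array of 8: 8 × 55 = 440

440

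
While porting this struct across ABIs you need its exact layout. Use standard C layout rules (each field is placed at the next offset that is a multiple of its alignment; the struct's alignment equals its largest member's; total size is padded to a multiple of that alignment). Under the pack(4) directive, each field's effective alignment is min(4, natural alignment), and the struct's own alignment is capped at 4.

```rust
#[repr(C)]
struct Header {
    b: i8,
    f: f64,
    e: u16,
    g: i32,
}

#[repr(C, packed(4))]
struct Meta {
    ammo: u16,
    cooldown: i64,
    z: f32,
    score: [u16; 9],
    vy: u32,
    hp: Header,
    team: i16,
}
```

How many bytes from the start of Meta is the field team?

Header: @0: b [1B, align 1] → 1; +7 pad (align 8); @8: f [8B, align 8] → 16; @16: e [2B, align 2] → 18; +2 pad (align 4); @20: g [4B, align 4] → 24; size 24, align 8
@0: ammo [2B, align 2] → 2
+2 pad (align 4)
@4: cooldown [8B, align 4] → 12
@12: z [4B, align 4] → 16
@16: score [18B, align 2] → 34
+2 pad (align 4)
@36: vy [4B, align 4] → 40
@40: hp [24B, align 4] → 64
@64: team [2B, align 2] → 66

64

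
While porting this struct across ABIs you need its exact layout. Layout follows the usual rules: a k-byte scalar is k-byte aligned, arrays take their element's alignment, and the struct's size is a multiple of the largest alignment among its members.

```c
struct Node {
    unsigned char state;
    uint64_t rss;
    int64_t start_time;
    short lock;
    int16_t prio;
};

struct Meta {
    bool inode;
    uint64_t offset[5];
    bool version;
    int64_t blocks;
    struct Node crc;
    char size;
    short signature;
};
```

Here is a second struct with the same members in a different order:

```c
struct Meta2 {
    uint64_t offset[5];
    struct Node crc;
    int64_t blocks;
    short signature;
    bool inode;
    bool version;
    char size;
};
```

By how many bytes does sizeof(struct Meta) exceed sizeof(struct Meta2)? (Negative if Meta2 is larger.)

Node: 0..1  state  (1B, 1-aligned); 1..8  -- padding (7B); 8..16  rss  (8B, 8-aligned); 16..24  start_time  (8B, 8-aligned); 24..26  lock  (2B, 2-aligned); 26..28  prio  (2B, 2-aligned); 28..32  -- tail padding (4B); sizeof = 32, alignof = 8
0..1  inode  (1B, 1-aligned)
1..8  -- padding (7B)
8..48  offset  (40B, 8-aligned)
48..49  version  (1B, 1-aligned)
49..56  -- padding (7B)
56..64  blocks  (8B, 8-aligned)
64..96  crc  (32B, 8-aligned)
96..97  size  (1B, 1-aligned)
97..98  -- padding (1B)
98..100  signature  (2B, 2-aligned)
100..104  -- tail padding (4B)
sizeof = 104, alignof = 8
— Meta2 —
0..40  offset  (40B, 8-aligned)
40..72  crc  (32B, 8-aligned)
72..80  blocks  (8B, 8-aligned)
80..82  signature  (2B, 2-aligned)
82..83  inode  (1B, 1-aligned)
83..84  version  (1B, 1-aligned)
84..85  size  (1B, 1-aligned)
85..88  -- tail padding (3B)
sizeof = 88, alignof = 8
104 − 88 = 16

16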